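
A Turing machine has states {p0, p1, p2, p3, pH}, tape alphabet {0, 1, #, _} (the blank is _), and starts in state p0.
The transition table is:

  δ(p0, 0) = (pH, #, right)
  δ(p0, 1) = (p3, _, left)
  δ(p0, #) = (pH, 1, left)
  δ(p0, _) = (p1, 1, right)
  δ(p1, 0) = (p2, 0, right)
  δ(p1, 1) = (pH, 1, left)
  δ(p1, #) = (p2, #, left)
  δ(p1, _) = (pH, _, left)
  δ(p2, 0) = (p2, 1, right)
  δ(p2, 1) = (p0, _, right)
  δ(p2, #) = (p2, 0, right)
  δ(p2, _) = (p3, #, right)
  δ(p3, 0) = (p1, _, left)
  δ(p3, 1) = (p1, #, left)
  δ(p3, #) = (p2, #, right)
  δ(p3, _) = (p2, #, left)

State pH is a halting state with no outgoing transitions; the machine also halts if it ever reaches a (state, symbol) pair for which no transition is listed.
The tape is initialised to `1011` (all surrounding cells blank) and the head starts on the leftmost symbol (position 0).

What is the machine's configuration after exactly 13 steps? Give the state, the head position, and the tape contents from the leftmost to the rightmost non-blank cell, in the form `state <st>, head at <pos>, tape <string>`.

state p2, head at 1, tape #01##1

state=p0 head=0 tape=__[1]011   (p0,1)→(p3,_,left)
state=p3 head=-1 tape=_[_]_011   (p3,_)→(p2,#,left)
state=p2 head=-2 tape=[_]#_011   (p2,_)→(p3,#,right)
state=p3 head=-1 tape=#[#]_011   (p3,#)→(p2,#,right)
state=p2 head=0 tape=##[_]011   (p2,_)→(p3,#,right)
state=p3 head=1 tape=###[0]11   (p3,0)→(p1,_,left)
state=p1 head=0 tape=##[#]_11   (p1,#)→(p2,#,left)
state=p2 head=-1 tape=#[#]#_11   (p2,#)→(p2,0,right)
state=p2 head=0 tape=#0[#]_11   (p2,#)→(p2,0,right)
state=p2 head=1 tape=#00[_]11   (p2,_)→(p3,#,right)
state=p3 head=2 tape=#00#[1]1   (p3,1)→(p1,#,left)
state=p1 head=1 tape=#00[#]#1   (p1,#)→(p2,#,left)
state=p2 head=0 tape=#0[0]##1   (p2,0)→(p2,1,right)
state=p2 head=1 tape=#01[#]#1
After 13 steps: state p2, head at 1, tape #01##1.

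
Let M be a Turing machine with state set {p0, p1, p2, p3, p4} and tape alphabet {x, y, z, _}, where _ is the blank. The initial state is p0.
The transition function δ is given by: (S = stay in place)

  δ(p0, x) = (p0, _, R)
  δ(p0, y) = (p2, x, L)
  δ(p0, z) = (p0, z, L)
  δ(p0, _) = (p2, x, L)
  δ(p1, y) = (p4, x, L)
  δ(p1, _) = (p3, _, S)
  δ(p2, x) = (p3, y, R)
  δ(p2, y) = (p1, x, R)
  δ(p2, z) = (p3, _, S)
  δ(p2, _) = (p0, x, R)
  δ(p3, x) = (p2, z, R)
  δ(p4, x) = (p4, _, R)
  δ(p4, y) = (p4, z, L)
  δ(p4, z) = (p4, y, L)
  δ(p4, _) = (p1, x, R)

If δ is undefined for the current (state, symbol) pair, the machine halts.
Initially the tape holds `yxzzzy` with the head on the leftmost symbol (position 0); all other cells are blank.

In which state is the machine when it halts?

state=p0 head=0 tape=_[y]xzzzy   (p0,y)→(p2,x,L)
state=p2 head=-1 tape=[_]xxzzzy   (p2,_)→(p0,x,R)
state=p0 head=0 tape=x[x]xzzzy   (p0,x)→(p0,_,R)
state=p0 head=1 tape=x_[x]zzzy   (p0,x)→(p0,_,R)
state=p0 head=2 tape=x__[z]zzy   (p0,z)→(p0,z,L)
state=p0 head=1 tape=x_[_]zzzy   (p0,_)→(p2,x,L)
state=p2 head=0 tape=x[_]xzzzy   (p2,_)→(p0,x,R)
state=p0 head=1 tape=xx[x]zzzy   (p0,x)→(p0,_,R)
state=p0 head=2 tape=xx_[z]zzy   (p0,z)→(p0,z,L)
state=p0 head=1 tape=xx[_]zzzy   (p0,_)→(p2,x,L)
state=p2 head=0 tape=x[x]xzzzy   (p2,x)→(p3,y,R)
state=p3 head=1 tape=xy[x]zzzy   (p3,x)→(p2,z,R)
state=p2 head=2 tape=xyz[z]zzy   (p2,z)→(p3,_,S)
state=p3 head=2 tape=xyz[_]zzy
No transition is defined for (p3, _); M halts in state p3.

p3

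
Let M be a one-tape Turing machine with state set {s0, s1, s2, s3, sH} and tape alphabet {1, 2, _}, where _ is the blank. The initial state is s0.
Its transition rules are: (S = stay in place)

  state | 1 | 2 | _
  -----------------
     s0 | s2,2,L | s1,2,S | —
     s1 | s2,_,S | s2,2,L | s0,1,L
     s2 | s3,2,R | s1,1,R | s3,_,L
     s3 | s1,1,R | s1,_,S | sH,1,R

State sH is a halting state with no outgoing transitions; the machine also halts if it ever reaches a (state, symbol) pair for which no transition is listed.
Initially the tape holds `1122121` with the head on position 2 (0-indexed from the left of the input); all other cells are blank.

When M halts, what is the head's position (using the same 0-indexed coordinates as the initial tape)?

-1

s0 | __11[2]2121   read 2 → write 2, move S, go to s1
s1 | __11[2]2121   read 2 → write 2, move L, go to s2
s2 | __1[1]22121   read 1 → write 2, move R, go to s3
s3 | __12[2]2121   read 2 → write _, move S, go to s1
s1 | __12[_]2121   read _ → write 1, move L, go to s0
s0 | __1[2]12121   read 2 → write 2, move S, go to s1
s1 | __1[2]12121   read 2 → write 2, move L, go to s2
s2 | __[1]212121   read 1 → write 2, move R, go to s3
s3 | __2[2]12121   read 2 → write _, move S, go to s1
s1 | __2[_]12121   read _ → write 1, move L, go to s0
s0 | __[2]112121   read 2 → write 2, move S, go to s1
s1 | __[2]112121   read 2 → write 2, move L, go to s2
s2 | _[_]2112121   read _ → write _, move L, go to s3
s3 | [_]_2112121   read _ → write 1, move R, go to sH
sH | 1[_]2112121
At halt the head is at cell -1.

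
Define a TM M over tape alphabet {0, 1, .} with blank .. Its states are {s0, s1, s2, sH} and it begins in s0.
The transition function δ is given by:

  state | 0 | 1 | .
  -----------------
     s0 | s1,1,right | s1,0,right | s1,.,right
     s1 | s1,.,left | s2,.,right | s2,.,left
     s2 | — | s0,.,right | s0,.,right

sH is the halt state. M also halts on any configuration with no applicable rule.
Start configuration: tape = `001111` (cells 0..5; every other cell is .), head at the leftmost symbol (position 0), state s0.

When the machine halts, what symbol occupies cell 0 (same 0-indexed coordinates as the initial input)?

state=s0 head=0 tape=[0]01111.   (s0,0)→(s1,1,right)
state=s1 head=1 tape=1[0]1111.   (s1,0)→(s1,.,left)
state=s1 head=0 tape=[1].1111.   (s1,1)→(s2,.,right)
state=s2 head=1 tape=.[.]1111.   (s2,.)→(s0,.,right)
state=s0 head=2 tape=..[1]111.   (s0,1)→(s1,0,right)
state=s1 head=3 tape=..0[1]11.   (s1,1)→(s2,.,right)
state=s2 head=4 tape=..0.[1]1.   (s2,1)→(s0,.,right)
state=s0 head=5 tape=..0..[1].   (s0,1)→(s1,0,right)
state=s1 head=6 tape=..0..0[.]   (s1,.)→(s2,.,left)
state=s2 head=5 tape=..0..[0].
Cell 0 holds . when M halts.

.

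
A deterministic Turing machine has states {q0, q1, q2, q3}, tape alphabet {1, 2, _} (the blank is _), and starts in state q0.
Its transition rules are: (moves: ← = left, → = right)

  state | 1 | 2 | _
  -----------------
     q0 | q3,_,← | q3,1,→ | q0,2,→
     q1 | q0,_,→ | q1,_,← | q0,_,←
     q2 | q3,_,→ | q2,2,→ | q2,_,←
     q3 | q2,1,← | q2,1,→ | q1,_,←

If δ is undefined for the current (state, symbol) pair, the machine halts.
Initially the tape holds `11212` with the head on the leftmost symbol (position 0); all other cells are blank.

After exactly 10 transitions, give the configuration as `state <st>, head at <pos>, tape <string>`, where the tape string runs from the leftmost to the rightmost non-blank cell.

state q2, head at 0, tape 2221_212

q0 | ___[1]1212   read 1 → write _, move ←, go to q3
q3 | __[_]_1212   read _ → write _, move ←, go to q1
q1 | _[_]__1212   read _ → write _, move ←, go to q0
q0 | [_]___1212   read _ → write 2, move →, go to q0
q0 | 2[_]__1212   read _ → write 2, move →, go to q0
q0 | 22[_]_1212   read _ → write 2, move →, go to q0
q0 | 222[_]1212   read _ → write 2, move →, go to q0
q0 | 2222[1]212   read 1 → write _, move ←, go to q3
q3 | 222[2]_212   read 2 → write 1, move →, go to q2
q2 | 2221[_]212   read _ → write _, move ←, go to q2
q2 | 222[1]_212
After 10 steps: state q2, head at 0, tape 2221_212.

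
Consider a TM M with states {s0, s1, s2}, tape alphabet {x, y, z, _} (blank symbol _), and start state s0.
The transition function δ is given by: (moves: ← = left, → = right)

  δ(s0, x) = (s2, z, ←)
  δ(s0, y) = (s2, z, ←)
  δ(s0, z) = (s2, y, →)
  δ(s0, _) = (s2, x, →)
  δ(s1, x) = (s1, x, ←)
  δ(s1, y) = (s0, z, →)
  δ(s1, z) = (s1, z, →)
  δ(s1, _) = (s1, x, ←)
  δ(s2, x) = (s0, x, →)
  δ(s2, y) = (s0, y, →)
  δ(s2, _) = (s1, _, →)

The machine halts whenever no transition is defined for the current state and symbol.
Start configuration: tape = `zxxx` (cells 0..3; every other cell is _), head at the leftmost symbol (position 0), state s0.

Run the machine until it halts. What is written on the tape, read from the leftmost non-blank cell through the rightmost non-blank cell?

state=s0 head=0 tape=[z]xxx___   (s0,z)→(s2,y,→)
state=s2 head=1 tape=y[x]xx___   (s2,x)→(s0,x,→)
state=s0 head=2 tape=yx[x]x___   (s0,x)→(s2,z,←)
state=s2 head=1 tape=y[x]zx___   (s2,x)→(s0,x,→)
state=s0 head=2 tape=yx[z]x___   (s0,z)→(s2,y,→)
state=s2 head=3 tape=yxy[x]___   (s2,x)→(s0,x,→)
state=s0 head=4 tape=yxyx[_]__   (s0,_)→(s2,x,→)
state=s2 head=5 tape=yxyxx[_]_   (s2,_)→(s1,_,→)
state=s1 head=6 tape=yxyxx_[_]   (s1,_)→(s1,x,←)
state=s1 head=5 tape=yxyxx[_]x   (s1,_)→(s1,x,←)
state=s1 head=4 tape=yxyx[x]xx   (s1,x)→(s1,x,←)
state=s1 head=3 tape=yxy[x]xxx   (s1,x)→(s1,x,←)
state=s1 head=2 tape=yx[y]xxxx   (s1,y)→(s0,z,→)
state=s0 head=3 tape=yxz[x]xxx   (s0,x)→(s2,z,←)
state=s2 head=2 tape=yx[z]zxxx
The non-blank tape span at halt is yxzzxxx.

yxzzxxx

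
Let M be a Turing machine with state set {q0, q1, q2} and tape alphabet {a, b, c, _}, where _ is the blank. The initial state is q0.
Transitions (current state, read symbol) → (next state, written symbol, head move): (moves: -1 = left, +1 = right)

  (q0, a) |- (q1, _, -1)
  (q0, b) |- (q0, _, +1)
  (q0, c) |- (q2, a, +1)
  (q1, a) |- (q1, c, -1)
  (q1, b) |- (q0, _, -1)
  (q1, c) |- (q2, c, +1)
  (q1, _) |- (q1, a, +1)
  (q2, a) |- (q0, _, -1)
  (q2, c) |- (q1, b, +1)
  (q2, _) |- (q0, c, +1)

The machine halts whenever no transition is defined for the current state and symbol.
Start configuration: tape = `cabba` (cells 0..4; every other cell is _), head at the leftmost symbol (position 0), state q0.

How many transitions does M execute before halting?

23

q0 | __[c]abba   read c → write a, move +1, go to q2
q2 | __a[a]bba   read a → write _, move -1, go to q0
q0 | __[a]_bba   read a → write _, move -1, go to q1
q1 | _[_]__bba   read _ → write a, move +1, go to q1
q1 | _a[_]_bba   read _ → write a, move +1, go to q1
q1 | _aa[_]bba   read _ → write a, move +1, go to q1
q1 | _aaa[b]ba   read b → write _, move -1, go to q0
q0 | _aa[a]_ba   read a → write _, move -1, go to q1
q1 | _a[a]__ba   read a → write c, move -1, go to q1
q1 | _[a]c__ba   read a → write c, move -1, go to q1
q1 | [_]cc__ba   read _ → write a, move +1, go to q1
q1 | a[c]c__ba   read c → write c, move +1, go to q2
q2 | ac[c]__ba   read c → write b, move +1, go to q1
q1 | acb[_]_ba   read _ → write a, move +1, go to q1
q1 | acba[_]ba   read _ → write a, move +1, go to q1
q1 | acbaa[b]a   read b → write _, move -1, go to q0
q0 | acba[a]_a   read a → write _, move -1, go to q1
q1 | acb[a]__a   read a → write c, move -1, go to q1
q1 | ac[b]c__a   read b → write _, move -1, go to q0
q0 | a[c]_c__a   read c → write a, move +1, go to q2
q2 | aa[_]c__a   read _ → write c, move +1, go to q0
q0 | aac[c]__a   read c → write a, move +1, go to q2
q2 | aaca[_]_a   read _ → write c, move +1, go to q0
q0 | aacac[_]a
M halts after 23 transitions.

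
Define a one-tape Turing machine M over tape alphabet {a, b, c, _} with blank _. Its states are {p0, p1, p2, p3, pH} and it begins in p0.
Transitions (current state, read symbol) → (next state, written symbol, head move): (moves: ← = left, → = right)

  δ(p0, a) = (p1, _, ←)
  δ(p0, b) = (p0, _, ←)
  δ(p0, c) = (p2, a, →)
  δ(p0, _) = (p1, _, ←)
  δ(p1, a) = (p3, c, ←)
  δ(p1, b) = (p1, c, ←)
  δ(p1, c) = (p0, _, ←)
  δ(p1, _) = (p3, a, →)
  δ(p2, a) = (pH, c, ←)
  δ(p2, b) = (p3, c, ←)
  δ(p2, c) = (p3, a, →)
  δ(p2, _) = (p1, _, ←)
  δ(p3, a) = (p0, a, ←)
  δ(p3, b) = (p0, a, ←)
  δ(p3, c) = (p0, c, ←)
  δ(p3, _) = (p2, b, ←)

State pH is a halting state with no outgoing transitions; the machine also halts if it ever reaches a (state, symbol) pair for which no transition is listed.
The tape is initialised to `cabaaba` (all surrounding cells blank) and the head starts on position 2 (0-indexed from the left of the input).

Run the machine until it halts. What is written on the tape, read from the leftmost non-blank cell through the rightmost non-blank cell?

p0 | ___ca[b]aaba   read b → write _, move ←, go to p0
p0 | ___c[a]_aaba   read a → write _, move ←, go to p1
p1 | ___[c]__aaba   read c → write _, move ←, go to p0
p0 | __[_]___aaba   read _ → write _, move ←, go to p1
p1 | _[_]____aaba   read _ → write a, move →, go to p3
p3 | _a[_]___aaba   read _ → write b, move ←, go to p2
p2 | _[a]b___aaba   read a → write c, move ←, go to pH
pH | [_]cb___aaba
The non-blank tape span at halt is cb___aaba.

cb___aaba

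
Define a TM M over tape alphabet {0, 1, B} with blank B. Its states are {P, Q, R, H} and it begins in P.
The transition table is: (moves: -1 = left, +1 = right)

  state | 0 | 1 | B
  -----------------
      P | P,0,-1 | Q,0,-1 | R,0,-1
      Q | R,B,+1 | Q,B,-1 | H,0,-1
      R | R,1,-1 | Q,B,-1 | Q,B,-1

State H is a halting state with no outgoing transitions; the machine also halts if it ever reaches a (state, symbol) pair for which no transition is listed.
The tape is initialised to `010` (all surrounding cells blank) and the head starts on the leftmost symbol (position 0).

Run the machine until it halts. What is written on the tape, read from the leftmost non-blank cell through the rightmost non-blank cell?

state=P head=0 tape=BBBB[0]10   (P,0)→(P,0,-1)
state=P head=-1 tape=BBB[B]010   (P,B)→(R,0,-1)
state=R head=-2 tape=BB[B]0010   (R,B)→(Q,B,-1)
state=Q head=-3 tape=B[B]B0010   (Q,B)→(H,0,-1)
state=H head=-4 tape=[B]0B0010
The non-blank tape span at halt is 0B0010.

0B0010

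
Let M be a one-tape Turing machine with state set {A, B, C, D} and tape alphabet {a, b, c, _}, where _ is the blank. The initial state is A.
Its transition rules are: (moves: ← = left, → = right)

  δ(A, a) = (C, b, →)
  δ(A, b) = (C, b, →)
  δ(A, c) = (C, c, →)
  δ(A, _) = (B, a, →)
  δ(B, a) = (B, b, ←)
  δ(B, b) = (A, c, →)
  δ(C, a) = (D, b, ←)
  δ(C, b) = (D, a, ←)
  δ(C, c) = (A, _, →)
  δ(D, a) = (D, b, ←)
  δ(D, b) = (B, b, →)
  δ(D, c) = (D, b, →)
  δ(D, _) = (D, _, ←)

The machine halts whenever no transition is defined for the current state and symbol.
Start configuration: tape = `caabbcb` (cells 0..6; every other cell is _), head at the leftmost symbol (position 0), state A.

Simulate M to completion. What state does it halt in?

A | [c]aabbcb_   read c → write c, move →, go to C
C | c[a]abbcb_   read a → write b, move ←, go to D
D | [c]babbcb_   read c → write b, move →, go to D
D | b[b]abbcb_   read b → write b, move →, go to B
B | bb[a]bbcb_   read a → write b, move ←, go to B
B | b[b]bbbcb_   read b → write c, move →, go to A
A | bc[b]bbcb_   read b → write b, move →, go to C
C | bcb[b]bcb_   read b → write a, move ←, go to D
D | bc[b]abcb_   read b → write b, move →, go to B
B | bcb[a]bcb_   read a → write b, move ←, go to B
B | bc[b]bbcb_   read b → write c, move →, go to A
A | bcc[b]bcb_   read b → write b, move →, go to C
C | bccb[b]cb_   read b → write a, move ←, go to D
D | bcc[b]acb_   read b → write b, move →, go to B
B | bccb[a]cb_   read a → write b, move ←, go to B
B | bcc[b]bcb_   read b → write c, move →, go to A
A | bccc[b]cb_   read b → write b, move →, go to C
C | bcccb[c]b_   read c → write _, move →, go to A
A | bcccb_[b]_   read b → write b, move →, go to C
C | bcccb_b[_]
No transition is defined for (C, _); M halts in state C.

C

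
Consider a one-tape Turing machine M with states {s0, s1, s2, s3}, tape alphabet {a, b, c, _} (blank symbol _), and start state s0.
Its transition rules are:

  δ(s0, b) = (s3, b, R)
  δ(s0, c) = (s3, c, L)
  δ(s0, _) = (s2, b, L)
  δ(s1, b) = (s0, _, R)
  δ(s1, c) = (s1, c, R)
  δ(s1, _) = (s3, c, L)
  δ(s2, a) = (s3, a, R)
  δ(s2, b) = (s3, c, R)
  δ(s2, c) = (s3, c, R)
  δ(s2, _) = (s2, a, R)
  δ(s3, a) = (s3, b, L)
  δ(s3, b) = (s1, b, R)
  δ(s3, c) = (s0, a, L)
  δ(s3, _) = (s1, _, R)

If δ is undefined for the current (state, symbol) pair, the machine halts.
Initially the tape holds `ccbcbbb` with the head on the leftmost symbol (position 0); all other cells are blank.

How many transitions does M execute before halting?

28

s0 | _[c]cbcbbb___   read c → write c, move L, go to s3
s3 | [_]ccbcbbb___   read _ → write _, move R, go to s1
s1 | _[c]cbcbbb___   read c → write c, move R, go to s1
s1 | _c[c]bcbbb___   read c → write c, move R, go to s1
s1 | _cc[b]cbbb___   read b → write _, move R, go to s0
s0 | _cc_[c]bbb___   read c → write c, move L, go to s3
s3 | _cc[_]cbbb___   read _ → write _, move R, go to s1
s1 | _cc_[c]bbb___   read c → write c, move R, go to s1
s1 | _cc_c[b]bb___   read b → write _, move R, go to s0
s0 | _cc_c_[b]b___   read b → write b, move R, go to s3
s3 | _cc_c_b[b]___   read b → write b, move R, go to s1
s1 | _cc_c_bb[_]__   read _ → write c, move L, go to s3
s3 | _cc_c_b[b]c__   read b → write b, move R, go to s1
s1 | _cc_c_bb[c]__   read c → write c, move R, go to s1
s1 | _cc_c_bbc[_]_   read _ → write c, move L, go to s3
s3 | _cc_c_bb[c]c_   read c → write a, move L, go to s0
s0 | _cc_c_b[b]ac_   read b → write b, move R, go to s3
s3 | _cc_c_bb[a]c_   read a → write b, move L, go to s3
s3 | _cc_c_b[b]bc_   read b → write b, move R, go to s1
s1 | _cc_c_bb[b]c_   read b → write _, move R, go to s0
s0 | _cc_c_bb_[c]_   read c → write c, move L, go to s3
s3 | _cc_c_bb[_]c_   read _ → write _, move R, go to s1
s1 | _cc_c_bb_[c]_   read c → write c, move R, go to s1
s1 | _cc_c_bb_c[_]   read _ → write c, move L, go to s3
s3 | _cc_c_bb_[c]c   read c → write a, move L, go to s0
s0 | _cc_c_bb[_]ac   read _ → write b, move L, go to s2
s2 | _cc_c_b[b]bac   read b → write c, move R, go to s3
s3 | _cc_c_bc[b]ac   read b → write b, move R, go to s1
s1 | _cc_c_bcb[a]c
M halts after 28 transitions.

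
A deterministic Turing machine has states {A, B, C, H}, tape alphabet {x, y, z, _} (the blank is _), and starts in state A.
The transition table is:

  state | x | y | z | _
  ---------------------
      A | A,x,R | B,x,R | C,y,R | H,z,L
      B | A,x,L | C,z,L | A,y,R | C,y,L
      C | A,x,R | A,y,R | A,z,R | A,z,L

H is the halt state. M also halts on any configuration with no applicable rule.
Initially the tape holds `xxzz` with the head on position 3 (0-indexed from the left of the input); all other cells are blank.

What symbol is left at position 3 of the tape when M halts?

x

state=A head=3 tape=xxz[z]__   (A,z)→(C,y,R)
state=C head=4 tape=xxzy[_]_   (C,_)→(A,z,L)
state=A head=3 tape=xxz[y]z_   (A,y)→(B,x,R)
state=B head=4 tape=xxzx[z]_   (B,z)→(A,y,R)
state=A head=5 tape=xxzxy[_]   (A,_)→(H,z,L)
state=H head=4 tape=xxzx[y]z
Cell 3 holds x when M halts.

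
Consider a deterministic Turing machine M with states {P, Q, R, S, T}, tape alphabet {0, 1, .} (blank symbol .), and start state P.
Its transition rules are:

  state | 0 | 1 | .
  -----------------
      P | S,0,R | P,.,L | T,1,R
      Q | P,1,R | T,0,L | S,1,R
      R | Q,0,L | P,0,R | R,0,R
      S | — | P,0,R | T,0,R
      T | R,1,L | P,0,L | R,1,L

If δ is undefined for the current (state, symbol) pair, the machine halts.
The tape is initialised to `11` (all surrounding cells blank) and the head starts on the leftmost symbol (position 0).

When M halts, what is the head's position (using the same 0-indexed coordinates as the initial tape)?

state=P head=0 tape=.[1]1   (P,1)→(P,.,L)
state=P head=-1 tape=[.].1   (P,.)→(T,1,R)
state=T head=0 tape=1[.]1   (T,.)→(R,1,L)
state=R head=-1 tape=[1]11   (R,1)→(P,0,R)
state=P head=0 tape=0[1]1   (P,1)→(P,.,L)
state=P head=-1 tape=[0].1   (P,0)→(S,0,R)
state=S head=0 tape=0[.]1   (S,.)→(T,0,R)
state=T head=1 tape=00[1]   (T,1)→(P,0,L)
state=P head=0 tape=0[0]0   (P,0)→(S,0,R)
state=S head=1 tape=00[0]
At halt the head is at cell 1.

1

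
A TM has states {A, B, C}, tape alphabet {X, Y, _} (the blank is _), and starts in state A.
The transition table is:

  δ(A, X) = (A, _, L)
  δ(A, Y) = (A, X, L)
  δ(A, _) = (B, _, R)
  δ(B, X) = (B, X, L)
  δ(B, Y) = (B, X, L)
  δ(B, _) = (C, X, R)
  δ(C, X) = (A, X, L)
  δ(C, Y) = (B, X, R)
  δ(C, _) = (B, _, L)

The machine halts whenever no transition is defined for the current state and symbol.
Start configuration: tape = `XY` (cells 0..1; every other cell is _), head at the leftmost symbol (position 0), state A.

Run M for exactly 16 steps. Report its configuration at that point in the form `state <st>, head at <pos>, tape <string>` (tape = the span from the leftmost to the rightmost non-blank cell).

state=A head=0 tape=__[X]Y__   (A,X)→(A,_,L)
state=A head=-1 tape=_[_]_Y__   (A,_)→(B,_,R)
state=B head=0 tape=__[_]Y__   (B,_)→(C,X,R)
state=C head=1 tape=__X[Y]__   (C,Y)→(B,X,R)
state=B head=2 tape=__XX[_]_   (B,_)→(C,X,R)
state=C head=3 tape=__XXX[_]   (C,_)→(B,_,L)
state=B head=2 tape=__XX[X]_   (B,X)→(B,X,L)
state=B head=1 tape=__X[X]X_   (B,X)→(B,X,L)
state=B head=0 tape=__[X]XX_   (B,X)→(B,X,L)
state=B head=-1 tape=_[_]XXX_   (B,_)→(C,X,R)
state=C head=0 tape=_X[X]XX_   (C,X)→(A,X,L)
state=A head=-1 tape=_[X]XXX_   (A,X)→(A,_,L)
state=A head=-2 tape=[_]_XXX_   (A,_)→(B,_,R)
state=B head=-1 tape=_[_]XXX_   (B,_)→(C,X,R)
state=C head=0 tape=_X[X]XX_   (C,X)→(A,X,L)
state=A head=-1 tape=_[X]XXX_   (A,X)→(A,_,L)
state=A head=-2 tape=[_]_XXX_
After 16 steps: state A, head at -2, tape XXX.

state A, head at -2, tape XXX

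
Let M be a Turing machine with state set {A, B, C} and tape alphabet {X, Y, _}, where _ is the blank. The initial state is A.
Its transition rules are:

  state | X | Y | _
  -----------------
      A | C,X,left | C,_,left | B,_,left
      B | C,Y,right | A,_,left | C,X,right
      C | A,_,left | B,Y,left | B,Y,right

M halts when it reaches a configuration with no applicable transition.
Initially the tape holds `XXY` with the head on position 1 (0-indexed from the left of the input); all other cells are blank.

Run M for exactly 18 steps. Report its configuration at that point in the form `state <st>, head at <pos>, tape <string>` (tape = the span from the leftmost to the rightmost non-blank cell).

state C, head at -1, tape XYYYX_Y

state=A head=1 tape=____X[X]Y   (A,X)→(C,X,left)
state=C head=0 tape=____[X]XY   (C,X)→(A,_,left)
state=A head=-1 tape=___[_]_XY   (A,_)→(B,_,left)
state=B head=-2 tape=__[_]__XY   (B,_)→(C,X,right)
state=C head=-1 tape=__X[_]_XY   (C,_)→(B,Y,right)
state=B head=0 tape=__XY[_]XY   (B,_)→(C,X,right)
state=C head=1 tape=__XYX[X]Y   (C,X)→(A,_,left)
state=A head=0 tape=__XY[X]_Y   (A,X)→(C,X,left)
state=C head=-1 tape=__X[Y]X_Y   (C,Y)→(B,Y,left)
state=B head=-2 tape=__[X]YX_Y   (B,X)→(C,Y,right)
state=C head=-1 tape=__Y[Y]X_Y   (C,Y)→(B,Y,left)
state=B head=-2 tape=__[Y]YX_Y   (B,Y)→(A,_,left)
state=A head=-3 tape=_[_]_YX_Y   (A,_)→(B,_,left)
state=B head=-4 tape=[_]__YX_Y   (B,_)→(C,X,right)
state=C head=-3 tape=X[_]_YX_Y   (C,_)→(B,Y,right)
state=B head=-2 tape=XY[_]YX_Y   (B,_)→(C,X,right)
state=C head=-1 tape=XYX[Y]X_Y   (C,Y)→(B,Y,left)
state=B head=-2 tape=XY[X]YX_Y   (B,X)→(C,Y,right)
state=C head=-1 tape=XYY[Y]X_Y
After 18 steps: state C, head at -1, tape XYYYX_Y.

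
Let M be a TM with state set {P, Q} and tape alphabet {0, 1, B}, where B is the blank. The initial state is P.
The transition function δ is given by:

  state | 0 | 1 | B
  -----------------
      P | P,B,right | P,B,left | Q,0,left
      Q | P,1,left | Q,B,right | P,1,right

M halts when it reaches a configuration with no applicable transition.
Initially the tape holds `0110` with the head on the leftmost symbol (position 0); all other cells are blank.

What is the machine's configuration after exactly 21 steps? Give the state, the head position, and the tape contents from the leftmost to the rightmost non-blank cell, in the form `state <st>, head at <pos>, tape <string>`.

state Q, head at -1, tape 0B1B0

state=P head=0 tape=BB[0]110   (P,0)→(P,B,right)
state=P head=1 tape=BBB[1]10   (P,1)→(P,B,left)
state=P head=0 tape=BB[B]B10   (P,B)→(Q,0,left)
state=Q head=-1 tape=B[B]0B10   (Q,B)→(P,1,right)
state=P head=0 tape=B1[0]B10   (P,0)→(P,B,right)
state=P head=1 tape=B1B[B]10   (P,B)→(Q,0,left)
state=Q head=0 tape=B1[B]010   (Q,B)→(P,1,right)
state=P head=1 tape=B11[0]10   (P,0)→(P,B,right)
state=P head=2 tape=B11B[1]0   (P,1)→(P,B,left)
state=P head=1 tape=B11[B]B0   (P,B)→(Q,0,left)
state=Q head=0 tape=B1[1]0B0   (Q,1)→(Q,B,right)
state=Q head=1 tape=B1B[0]B0   (Q,0)→(P,1,left)
state=P head=0 tape=B1[B]1B0   (P,B)→(Q,0,left)
state=Q head=-1 tape=B[1]01B0   (Q,1)→(Q,B,right)
state=Q head=0 tape=BB[0]1B0   (Q,0)→(P,1,left)
state=P head=-1 tape=B[B]11B0   (P,B)→(Q,0,left)
state=Q head=-2 tape=[B]011B0   (Q,B)→(P,1,right)
state=P head=-1 tape=1[0]11B0   (P,0)→(P,B,right)
state=P head=0 tape=1B[1]1B0   (P,1)→(P,B,left)
state=P head=-1 tape=1[B]B1B0   (P,B)→(Q,0,left)
state=Q head=-2 tape=[1]0B1B0   (Q,1)→(Q,B,right)
state=Q head=-1 tape=B[0]B1B0
After 21 steps: state Q, head at -1, tape 0B1B0.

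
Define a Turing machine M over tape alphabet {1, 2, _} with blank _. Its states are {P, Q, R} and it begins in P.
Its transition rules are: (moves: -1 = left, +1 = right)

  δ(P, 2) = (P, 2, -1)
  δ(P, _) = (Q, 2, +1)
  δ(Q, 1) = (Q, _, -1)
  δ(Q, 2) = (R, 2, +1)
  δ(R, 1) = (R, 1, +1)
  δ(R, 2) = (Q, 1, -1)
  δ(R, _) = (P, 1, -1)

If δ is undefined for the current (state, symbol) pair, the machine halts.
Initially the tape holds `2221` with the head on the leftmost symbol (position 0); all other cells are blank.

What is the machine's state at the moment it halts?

P

P | __[2]221_   read 2 → write 2, move -1, go to P
P | _[_]2221_   read _ → write 2, move +1, go to Q
Q | _2[2]221_   read 2 → write 2, move +1, go to R
R | _22[2]21_   read 2 → write 1, move -1, go to Q
Q | _2[2]121_   read 2 → write 2, move +1, go to R
R | _22[1]21_   read 1 → write 1, move +1, go to R
R | _221[2]1_   read 2 → write 1, move -1, go to Q
Q | _22[1]11_   read 1 → write _, move -1, go to Q
Q | _2[2]_11_   read 2 → write 2, move +1, go to R
R | _22[_]11_   read _ → write 1, move -1, go to P
P | _2[2]111_   read 2 → write 2, move -1, go to P
P | _[2]2111_   read 2 → write 2, move -1, go to P
P | [_]22111_   read _ → write 2, move +1, go to Q
Q | 2[2]2111_   read 2 → write 2, move +1, go to R
R | 22[2]111_   read 2 → write 1, move -1, go to Q
Q | 2[2]1111_   read 2 → write 2, move +1, go to R
R | 22[1]111_   read 1 → write 1, move +1, go to R
R | 221[1]11_   read 1 → write 1, move +1, go to R
R | 2211[1]1_   read 1 → write 1, move +1, go to R
R | 22111[1]_   read 1 → write 1, move +1, go to R
R | 221111[_]   read _ → write 1, move -1, go to P
P | 22111[1]1
No transition is defined for (P, 1); M halts in state P.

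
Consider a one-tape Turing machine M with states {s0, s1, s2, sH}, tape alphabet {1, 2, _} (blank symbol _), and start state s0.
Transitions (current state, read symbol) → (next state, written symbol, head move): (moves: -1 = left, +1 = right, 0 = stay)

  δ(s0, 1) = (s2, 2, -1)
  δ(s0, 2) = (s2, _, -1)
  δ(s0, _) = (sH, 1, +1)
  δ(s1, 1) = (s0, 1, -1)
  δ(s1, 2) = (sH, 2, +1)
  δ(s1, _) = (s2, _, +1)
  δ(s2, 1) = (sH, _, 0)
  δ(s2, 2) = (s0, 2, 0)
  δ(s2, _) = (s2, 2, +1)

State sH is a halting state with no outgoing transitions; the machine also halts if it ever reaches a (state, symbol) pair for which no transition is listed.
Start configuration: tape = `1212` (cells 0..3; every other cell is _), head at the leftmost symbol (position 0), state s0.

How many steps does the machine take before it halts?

23

state=s0 head=0 tape=___[1]212   (s0,1)→(s2,2,-1)
state=s2 head=-1 tape=__[_]2212   (s2,_)→(s2,2,+1)
state=s2 head=0 tape=__2[2]212   (s2,2)→(s0,2,0)
state=s0 head=0 tape=__2[2]212   (s0,2)→(s2,_,-1)
state=s2 head=-1 tape=__[2]_212   (s2,2)→(s0,2,0)
state=s0 head=-1 tape=__[2]_212   (s0,2)→(s2,_,-1)
state=s2 head=-2 tape=_[_]__212   (s2,_)→(s2,2,+1)
state=s2 head=-1 tape=_2[_]_212   (s2,_)→(s2,2,+1)
state=s2 head=0 tape=_22[_]212   (s2,_)→(s2,2,+1)
state=s2 head=1 tape=_222[2]12   (s2,2)→(s0,2,0)
state=s0 head=1 tape=_222[2]12   (s0,2)→(s2,_,-1)
state=s2 head=0 tape=_22[2]_12   (s2,2)→(s0,2,0)
state=s0 head=0 tape=_22[2]_12   (s0,2)→(s2,_,-1)
state=s2 head=-1 tape=_2[2]__12   (s2,2)→(s0,2,0)
state=s0 head=-1 tape=_2[2]__12   (s0,2)→(s2,_,-1)
state=s2 head=-2 tape=_[2]___12   (s2,2)→(s0,2,0)
state=s0 head=-2 tape=_[2]___12   (s0,2)→(s2,_,-1)
state=s2 head=-3 tape=[_]____12   (s2,_)→(s2,2,+1)
state=s2 head=-2 tape=2[_]___12   (s2,_)→(s2,2,+1)
state=s2 head=-1 tape=22[_]__12   (s2,_)→(s2,2,+1)
state=s2 head=0 tape=222[_]_12   (s2,_)→(s2,2,+1)
state=s2 head=1 tape=2222[_]12   (s2,_)→(s2,2,+1)
state=s2 head=2 tape=22222[1]2   (s2,1)→(sH,_,0)
state=sH head=2 tape=22222[_]2
M halts after 23 transitions.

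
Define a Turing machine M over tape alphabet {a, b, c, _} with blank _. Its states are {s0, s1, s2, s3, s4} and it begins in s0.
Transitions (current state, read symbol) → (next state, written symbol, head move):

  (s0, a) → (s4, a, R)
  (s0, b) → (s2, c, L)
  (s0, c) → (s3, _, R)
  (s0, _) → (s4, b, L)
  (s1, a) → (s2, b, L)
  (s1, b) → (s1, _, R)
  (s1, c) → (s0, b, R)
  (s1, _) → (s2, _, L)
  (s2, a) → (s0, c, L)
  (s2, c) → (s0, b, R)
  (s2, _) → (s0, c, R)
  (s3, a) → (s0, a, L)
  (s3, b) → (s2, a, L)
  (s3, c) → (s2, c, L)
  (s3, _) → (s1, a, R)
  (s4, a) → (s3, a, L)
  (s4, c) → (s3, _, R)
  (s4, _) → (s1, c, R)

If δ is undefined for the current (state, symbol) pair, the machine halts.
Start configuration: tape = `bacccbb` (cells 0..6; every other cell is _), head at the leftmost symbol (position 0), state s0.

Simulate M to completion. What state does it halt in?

s4

s0 | __[b]acccbb   read b → write c, move L, go to s2
s2 | _[_]cacccbb   read _ → write c, move R, go to s0
s0 | _c[c]acccbb   read c → write _, move R, go to s3
s3 | _c_[a]cccbb   read a → write a, move L, go to s0
s0 | _c[_]acccbb   read _ → write b, move L, go to s4
s4 | _[c]bacccbb   read c → write _, move R, go to s3
s3 | __[b]acccbb   read b → write a, move L, go to s2
s2 | _[_]aacccbb   read _ → write c, move R, go to s0
s0 | _c[a]acccbb   read a → write a, move R, go to s4
s4 | _ca[a]cccbb   read a → write a, move L, go to s3
s3 | _c[a]acccbb   read a → write a, move L, go to s0
s0 | _[c]aacccbb   read c → write _, move R, go to s3
s3 | __[a]acccbb   read a → write a, move L, go to s0
s0 | _[_]aacccbb   read _ → write b, move L, go to s4
s4 | [_]baacccbb   read _ → write c, move R, go to s1
s1 | c[b]aacccbb   read b → write _, move R, go to s1
s1 | c_[a]acccbb   read a → write b, move L, go to s2
s2 | c[_]bacccbb   read _ → write c, move R, go to s0
s0 | cc[b]acccbb   read b → write c, move L, go to s2
s2 | c[c]cacccbb   read c → write b, move R, go to s0
s0 | cb[c]acccbb   read c → write _, move R, go to s3
s3 | cb_[a]cccbb   read a → write a, move L, go to s0
s0 | cb[_]acccbb   read _ → write b, move L, go to s4
s4 | c[b]bacccbb
No transition is defined for (s4, b); M halts in state s4.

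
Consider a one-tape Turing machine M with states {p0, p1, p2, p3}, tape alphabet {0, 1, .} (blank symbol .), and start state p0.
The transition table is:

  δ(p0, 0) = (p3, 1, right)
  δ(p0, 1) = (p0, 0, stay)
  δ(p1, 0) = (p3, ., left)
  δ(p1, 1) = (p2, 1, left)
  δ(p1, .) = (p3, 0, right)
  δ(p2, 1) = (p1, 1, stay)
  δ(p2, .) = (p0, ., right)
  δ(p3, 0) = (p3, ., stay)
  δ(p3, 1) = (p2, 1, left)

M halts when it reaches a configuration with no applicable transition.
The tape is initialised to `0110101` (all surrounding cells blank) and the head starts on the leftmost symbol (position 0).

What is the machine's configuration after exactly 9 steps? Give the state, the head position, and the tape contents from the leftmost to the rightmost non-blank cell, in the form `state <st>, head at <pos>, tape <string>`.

state p1, head at 0, tape 1110101

p0 | .[0]110101   read 0 → write 1, move right, go to p3
p3 | .1[1]10101   read 1 → write 1, move left, go to p2
p2 | .[1]110101   read 1 → write 1, move stay, go to p1
p1 | .[1]110101   read 1 → write 1, move left, go to p2
p2 | [.]1110101   read . → write ., move right, go to p0
p0 | .[1]110101   read 1 → write 0, move stay, go to p0
p0 | .[0]110101   read 0 → write 1, move right, go to p3
p3 | .1[1]10101   read 1 → write 1, move left, go to p2
p2 | .[1]110101   read 1 → write 1, move stay, go to p1
p1 | .[1]110101
After 9 steps: state p1, head at 0, tape 1110101.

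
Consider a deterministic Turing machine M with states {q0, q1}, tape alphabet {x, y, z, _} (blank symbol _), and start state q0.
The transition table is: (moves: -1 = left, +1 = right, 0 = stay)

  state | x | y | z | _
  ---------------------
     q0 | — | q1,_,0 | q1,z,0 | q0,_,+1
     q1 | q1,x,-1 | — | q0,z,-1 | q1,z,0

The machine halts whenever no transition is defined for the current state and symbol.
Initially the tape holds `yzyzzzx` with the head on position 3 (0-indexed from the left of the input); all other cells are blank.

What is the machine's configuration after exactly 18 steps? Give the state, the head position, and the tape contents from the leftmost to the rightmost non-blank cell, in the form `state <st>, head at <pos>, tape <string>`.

state q1, head at 0, tape zzzzzzx

state=q0 head=3 tape=_yzy[z]zzx   (q0,z)→(q1,z,0)
state=q1 head=3 tape=_yzy[z]zzx   (q1,z)→(q0,z,-1)
state=q0 head=2 tape=_yz[y]zzzx   (q0,y)→(q1,_,0)
state=q1 head=2 tape=_yz[_]zzzx   (q1,_)→(q1,z,0)
state=q1 head=2 tape=_yz[z]zzzx   (q1,z)→(q0,z,-1)
state=q0 head=1 tape=_y[z]zzzzx   (q0,z)→(q1,z,0)
state=q1 head=1 tape=_y[z]zzzzx   (q1,z)→(q0,z,-1)
state=q0 head=0 tape=_[y]zzzzzx   (q0,y)→(q1,_,0)
state=q1 head=0 tape=_[_]zzzzzx   (q1,_)→(q1,z,0)
state=q1 head=0 tape=_[z]zzzzzx   (q1,z)→(q0,z,-1)
state=q0 head=-1 tape=[_]zzzzzzx   (q0,_)→(q0,_,+1)
state=q0 head=0 tape=_[z]zzzzzx   (q0,z)→(q1,z,0)
state=q1 head=0 tape=_[z]zzzzzx   (q1,z)→(q0,z,-1)
state=q0 head=-1 tape=[_]zzzzzzx   (q0,_)→(q0,_,+1)
state=q0 head=0 tape=_[z]zzzzzx   (q0,z)→(q1,z,0)
state=q1 head=0 tape=_[z]zzzzzx   (q1,z)→(q0,z,-1)
state=q0 head=-1 tape=[_]zzzzzzx   (q0,_)→(q0,_,+1)
state=q0 head=0 tape=_[z]zzzzzx   (q0,z)→(q1,z,0)
state=q1 head=0 tape=_[z]zzzzzx
After 18 steps: state q1, head at 0, tape zzzzzzx.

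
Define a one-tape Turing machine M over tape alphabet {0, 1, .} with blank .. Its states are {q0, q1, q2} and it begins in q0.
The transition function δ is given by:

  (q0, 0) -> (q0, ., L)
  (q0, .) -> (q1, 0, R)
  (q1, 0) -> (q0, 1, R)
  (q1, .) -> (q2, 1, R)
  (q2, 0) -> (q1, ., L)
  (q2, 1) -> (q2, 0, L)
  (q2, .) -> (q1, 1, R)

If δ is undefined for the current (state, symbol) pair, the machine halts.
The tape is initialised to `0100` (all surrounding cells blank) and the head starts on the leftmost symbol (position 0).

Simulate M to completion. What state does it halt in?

q0 | ..[0]100   read 0 → write ., move L, go to q0
q0 | .[.].100   read . → write 0, move R, go to q1
q1 | .0[.]100   read . → write 1, move R, go to q2
q2 | .01[1]00   read 1 → write 0, move L, go to q2
q2 | .0[1]000   read 1 → write 0, move L, go to q2
q2 | .[0]0000   read 0 → write ., move L, go to q1
q1 | [.].0000   read . → write 1, move R, go to q2
q2 | 1[.]0000   read . → write 1, move R, go to q1
q1 | 11[0]000   read 0 → write 1, move R, go to q0
q0 | 111[0]00   read 0 → write ., move L, go to q0
q0 | 11[1].00
No transition is defined for (q0, 1); M halts in state q0.

q0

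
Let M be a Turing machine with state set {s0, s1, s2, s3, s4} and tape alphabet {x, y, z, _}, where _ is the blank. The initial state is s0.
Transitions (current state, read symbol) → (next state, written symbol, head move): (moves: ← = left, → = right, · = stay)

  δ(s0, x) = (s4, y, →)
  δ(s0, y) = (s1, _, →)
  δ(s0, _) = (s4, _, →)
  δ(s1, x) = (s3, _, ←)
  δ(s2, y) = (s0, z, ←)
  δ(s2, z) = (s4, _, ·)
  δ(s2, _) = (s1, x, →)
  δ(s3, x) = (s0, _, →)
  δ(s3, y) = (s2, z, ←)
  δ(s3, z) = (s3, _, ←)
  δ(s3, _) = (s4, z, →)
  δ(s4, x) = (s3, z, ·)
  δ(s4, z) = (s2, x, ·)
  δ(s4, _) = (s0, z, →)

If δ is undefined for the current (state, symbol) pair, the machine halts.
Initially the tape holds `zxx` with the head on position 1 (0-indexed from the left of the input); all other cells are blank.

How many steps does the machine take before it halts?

6

s0 | z[x]x   read x → write y, move →, go to s4
s4 | zy[x]   read x → write z, move ·, go to s3
s3 | zy[z]   read z → write _, move ←, go to s3
s3 | z[y]_   read y → write z, move ←, go to s2
s2 | [z]z_   read z → write _, move ·, go to s4
s4 | [_]z_   read _ → write z, move →, go to s0
s0 | z[z]_
M halts after 6 transitions.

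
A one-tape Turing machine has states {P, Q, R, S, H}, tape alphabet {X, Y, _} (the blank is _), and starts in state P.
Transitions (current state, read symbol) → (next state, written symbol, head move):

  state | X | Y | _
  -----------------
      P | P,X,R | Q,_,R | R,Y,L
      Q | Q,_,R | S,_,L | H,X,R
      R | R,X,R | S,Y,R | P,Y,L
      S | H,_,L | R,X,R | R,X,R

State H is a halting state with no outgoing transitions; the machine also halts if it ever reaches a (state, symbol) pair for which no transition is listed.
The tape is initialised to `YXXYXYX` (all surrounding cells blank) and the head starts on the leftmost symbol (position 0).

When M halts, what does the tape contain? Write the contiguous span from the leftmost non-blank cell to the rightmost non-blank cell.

P | [Y]XXYXYX__   read Y → write _, move R, go to Q
Q | _[X]XYXYX__   read X → write _, move R, go to Q
Q | __[X]YXYX__   read X → write _, move R, go to Q
Q | ___[Y]XYX__   read Y → write _, move L, go to S
S | __[_]_XYX__   read _ → write X, move R, go to R
R | __X[_]XYX__   read _ → write Y, move L, go to P
P | __[X]YXYX__   read X → write X, move R, go to P
P | __X[Y]XYX__   read Y → write _, move R, go to Q
Q | __X_[X]YX__   read X → write _, move R, go to Q
Q | __X__[Y]X__   read Y → write _, move L, go to S
S | __X_[_]_X__   read _ → write X, move R, go to R
R | __X_X[_]X__   read _ → write Y, move L, go to P
P | __X_[X]YX__   read X → write X, move R, go to P
P | __X_X[Y]X__   read Y → write _, move R, go to Q
Q | __X_X_[X]__   read X → write _, move R, go to Q
Q | __X_X__[_]_   read _ → write X, move R, go to H
H | __X_X__X[_]
The non-blank tape span at halt is X_X__X.

X_X__X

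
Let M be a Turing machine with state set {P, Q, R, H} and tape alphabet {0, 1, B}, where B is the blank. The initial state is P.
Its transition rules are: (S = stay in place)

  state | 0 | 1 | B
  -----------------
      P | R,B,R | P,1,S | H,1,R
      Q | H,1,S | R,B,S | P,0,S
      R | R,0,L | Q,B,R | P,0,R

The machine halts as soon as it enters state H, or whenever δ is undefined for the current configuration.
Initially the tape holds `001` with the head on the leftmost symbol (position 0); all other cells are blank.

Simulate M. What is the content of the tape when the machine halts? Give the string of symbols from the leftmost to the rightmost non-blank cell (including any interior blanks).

P | [0]01BBBB   read 0 → write B, move R, go to R
R | B[0]1BBBB   read 0 → write 0, move L, go to R
R | [B]01BBBB   read B → write 0, move R, go to P
P | 0[0]1BBBB   read 0 → write B, move R, go to R
R | 0B[1]BBBB   read 1 → write B, move R, go to Q
Q | 0BB[B]BBB   read B → write 0, move S, go to P
P | 0BB[0]BBB   read 0 → write B, move R, go to R
R | 0BBB[B]BB   read B → write 0, move R, go to P
P | 0BBB0[B]B   read B → write 1, move R, go to H
H | 0BBB01[B]
The non-blank tape span at halt is 0BBB01.

0BBB01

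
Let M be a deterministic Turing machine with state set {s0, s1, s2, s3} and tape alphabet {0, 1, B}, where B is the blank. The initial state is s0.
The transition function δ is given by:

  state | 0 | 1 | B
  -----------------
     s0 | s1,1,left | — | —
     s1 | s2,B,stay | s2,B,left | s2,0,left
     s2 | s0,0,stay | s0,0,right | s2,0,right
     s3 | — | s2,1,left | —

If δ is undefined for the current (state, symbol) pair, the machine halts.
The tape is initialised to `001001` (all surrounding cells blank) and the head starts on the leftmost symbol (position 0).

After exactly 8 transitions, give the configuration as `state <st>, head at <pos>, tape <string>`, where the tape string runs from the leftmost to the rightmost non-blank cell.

state=s0 head=0 tape=BB[0]01001   (s0,0)→(s1,1,left)
state=s1 head=-1 tape=B[B]101001   (s1,B)→(s2,0,left)
state=s2 head=-2 tape=[B]0101001   (s2,B)→(s2,0,right)
state=s2 head=-1 tape=0[0]101001   (s2,0)→(s0,0,stay)
state=s0 head=-1 tape=0[0]101001   (s0,0)→(s1,1,left)
state=s1 head=-2 tape=[0]1101001   (s1,0)→(s2,B,stay)
state=s2 head=-2 tape=[B]1101001   (s2,B)→(s2,0,right)
state=s2 head=-1 tape=0[1]101001   (s2,1)→(s0,0,right)
state=s0 head=0 tape=00[1]01001
After 8 steps: state s0, head at 0, tape 00101001.

state s0, head at 0, tape 00101001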